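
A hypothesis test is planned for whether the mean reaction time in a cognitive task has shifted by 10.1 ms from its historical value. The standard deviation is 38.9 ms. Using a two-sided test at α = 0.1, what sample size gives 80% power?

For a one-sample z-test, n = ((z_{α/2} + z_β)·σ/δ)².
z_{α/2} = 1.645 (two-sided α = 0.1); z_β = 0.842 (power 80% → β = 0.2).
n = (2.487 × 38.9 / 10.1)² = 91.75
Round up: n = 92.

92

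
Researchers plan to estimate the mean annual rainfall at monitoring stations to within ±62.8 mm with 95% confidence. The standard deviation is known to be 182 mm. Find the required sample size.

33

For a mean, the margin of error is E = z·σ/√n, so n = (zσ/E)².
At 95% confidence, z = 1.960.
n = (1.960 × 182 / 62.8)² = 32.27
Round up: n = 33.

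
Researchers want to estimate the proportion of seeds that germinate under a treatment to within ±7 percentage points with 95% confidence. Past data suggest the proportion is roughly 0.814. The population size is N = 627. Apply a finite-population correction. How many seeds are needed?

100

For a proportion with margin E = 0.07 at 95% confidence, z = 1.960.
n = p̂(1−p̂)(z/E)² = 0.814 × 0.186 × (1.960/0.07)² = 118.70 — call this n₀.
Finite-population correction with N = 627: n = n₀ / (1 + (n₀−1)/N) = 118.70 / 1.188 = 99.92
Round up: n = 100.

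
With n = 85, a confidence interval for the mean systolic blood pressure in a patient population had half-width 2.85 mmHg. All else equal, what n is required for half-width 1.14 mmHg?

532

Margin of error scales as 1/√n, so n₂ = n₁·(E₁/E₂)².
n₂ = 85 × (2.85/1.14)² = 85 × 6.25 = 531.25
Round up: n₂ = 532.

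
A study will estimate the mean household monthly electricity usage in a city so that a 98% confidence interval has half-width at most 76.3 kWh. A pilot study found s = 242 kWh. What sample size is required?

For a mean, the margin of error is E = z·σ/√n, so n = (zσ/E)².
At 98% confidence, z = 2.326.
n = (2.326 × 242 / 76.3)² = 54.43
Round up: n = 55.

55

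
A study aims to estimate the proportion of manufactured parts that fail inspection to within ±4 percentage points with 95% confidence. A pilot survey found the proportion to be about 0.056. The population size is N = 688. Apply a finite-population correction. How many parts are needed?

108

For a proportion with margin E = 0.04 at 95% confidence, z = 1.960.
n = p̂(1−p̂)(z/E)² = 0.056 × 0.944 × (1.960/0.04)² = 126.93 — call this n₀.
Finite-population correction with N = 688: n = n₀ / (1 + (n₀−1)/N) = 126.93 / 1.183 = 107.30
Round up: n = 108.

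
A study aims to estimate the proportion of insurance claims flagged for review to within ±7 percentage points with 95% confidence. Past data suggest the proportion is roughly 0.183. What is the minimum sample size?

For a proportion with margin E = 0.07 at 95% confidence, z = 1.960.
n = p̂(1−p̂)(z/E)² = 0.183 × 0.817 × (1.960/0.07)² = 117.22
Round up: n = 118.

118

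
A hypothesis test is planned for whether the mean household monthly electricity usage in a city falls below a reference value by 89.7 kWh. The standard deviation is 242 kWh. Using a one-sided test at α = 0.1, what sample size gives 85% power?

For a one-sample z-test, n = ((z_α + z_β)·σ/δ)².
z_α = 1.282 (one-sided α = 0.1); z_β = 1.036 (power 85% → β = 0.15).
n = (2.318 × 242 / 89.7)² = 39.11
Round up: n = 40.

40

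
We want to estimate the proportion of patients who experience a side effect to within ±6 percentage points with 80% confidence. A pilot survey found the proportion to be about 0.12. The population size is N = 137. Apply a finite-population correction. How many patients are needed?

36

For a proportion with margin E = 0.06 at 80% confidence, z = 1.282.
n = p̂(1−p̂)(z/E)² = 0.12 × 0.88 × (1.282/0.06)² = 48.21 — call this n₀.
Finite-population correction with N = 137: n = n₀ / (1 + (n₀−1)/N) = 48.21 / 1.345 = 35.84
Round up: n = 36.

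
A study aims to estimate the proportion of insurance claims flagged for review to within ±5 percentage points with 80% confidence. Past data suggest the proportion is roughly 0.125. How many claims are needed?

For a proportion with margin E = 0.05 at 80% confidence, z = 1.282.
n = p̂(1−p̂)(z/E)² = 0.125 × 0.875 × (1.282/0.05)² = 71.90
Round up: n = 72.

72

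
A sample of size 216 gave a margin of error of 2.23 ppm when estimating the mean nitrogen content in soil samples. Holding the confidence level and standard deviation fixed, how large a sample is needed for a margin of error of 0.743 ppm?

Margin of error scales as 1/√n, so n₂ = n₁·(E₁/E₂)².
n₂ = 216 × (2.23/0.743)² = 216 × 9.008 = 1945.73
Round up: n₂ = 1946.

1946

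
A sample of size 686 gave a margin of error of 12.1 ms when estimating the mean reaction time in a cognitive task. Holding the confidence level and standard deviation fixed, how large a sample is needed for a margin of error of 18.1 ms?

Margin of error scales as 1/√n, so n₂ = n₁·(E₁/E₂)².
n₂ = 686 × (12.1/18.1)² = 686 × 0.4469 = 306.57
Round up: n₂ = 307.

307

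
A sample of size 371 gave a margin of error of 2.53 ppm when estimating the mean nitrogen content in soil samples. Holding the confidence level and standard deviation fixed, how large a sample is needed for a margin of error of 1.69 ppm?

832

Margin of error scales as 1/√n, so n₂ = n₁·(E₁/E₂)².
n₂ = 371 × (2.53/1.69)² = 371 × 2.241 = 831.41
Round up: n₂ = 832.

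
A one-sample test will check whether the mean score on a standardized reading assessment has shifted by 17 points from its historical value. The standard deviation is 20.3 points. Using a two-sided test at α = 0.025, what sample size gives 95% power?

For a one-sample z-test, n = ((z_{α/2} + z_β)·σ/δ)².
z_{α/2} = 2.241 (two-sided α = 0.025); z_β = 1.645 (power 95% → β = 0.05).
n = (3.886 × 20.3 / 17)² = 21.53
Round up: n = 22.

n = 22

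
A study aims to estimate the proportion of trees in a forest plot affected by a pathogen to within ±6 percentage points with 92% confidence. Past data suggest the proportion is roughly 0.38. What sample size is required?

For a proportion with margin E = 0.06 at 92% confidence, z = 1.751.
n = p̂(1−p̂)(z/E)² = 0.38 × 0.62 × (1.751/0.06)² = 200.65
Round up: n = 201.

201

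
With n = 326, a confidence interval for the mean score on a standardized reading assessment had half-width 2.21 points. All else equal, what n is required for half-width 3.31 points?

146

Margin of error scales as 1/√n, so n₂ = n₁·(E₁/E₂)².
n₂ = 326 × (2.21/3.31)² = 326 × 0.4458 = 145.33
Round up: n₂ = 146.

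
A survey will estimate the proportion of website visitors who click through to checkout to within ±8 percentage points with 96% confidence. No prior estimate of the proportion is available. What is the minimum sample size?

For a proportion with margin E = 0.08 at 96% confidence, z = 2.054.
With no prior estimate, use p = 0.5, which maximizes p(1−p) at 0.25.
n = 0.25 × (z/E)² = 0.25 × (2.054/0.08)² = 164.80
Round up: n = 165.

165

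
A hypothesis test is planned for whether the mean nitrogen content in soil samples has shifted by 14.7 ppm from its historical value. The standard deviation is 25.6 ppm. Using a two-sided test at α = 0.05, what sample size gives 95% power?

40

For a one-sample z-test, n = ((z_{α/2} + z_β)·σ/δ)².
z_{α/2} = 1.960 (two-sided α = 0.05); z_β = 1.645 (power 95% → β = 0.05).
n = (3.605 × 25.6 / 14.7)² = 39.41
Round up: n = 40.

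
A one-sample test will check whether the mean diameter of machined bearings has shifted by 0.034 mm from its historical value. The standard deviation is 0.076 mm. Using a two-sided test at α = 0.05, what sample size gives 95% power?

For a one-sample z-test, n = ((z_{α/2} + z_β)·σ/δ)².
z_{α/2} = 1.960 (two-sided α = 0.05); z_β = 1.645 (power 95% → β = 0.05).
n = (3.605 × 0.076 / 0.034)² = 64.94
Round up: n = 65.

n = 65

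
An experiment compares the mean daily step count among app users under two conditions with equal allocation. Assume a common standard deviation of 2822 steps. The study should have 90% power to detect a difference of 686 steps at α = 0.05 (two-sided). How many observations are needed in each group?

For two equal groups, n per group = 2·((z_{α/2} + z_β)·σ/δ)².
z_{α/2} = 1.960; z_β = 1.282 (power 90%).
n = 2 × (3.242 × 2822 / 686)² = 2 × 177.87 = 355.74
Round up: n = 356 per group.

356 per group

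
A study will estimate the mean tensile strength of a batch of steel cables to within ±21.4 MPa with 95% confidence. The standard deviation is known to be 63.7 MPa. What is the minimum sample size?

For a mean, the margin of error is E = z·σ/√n, so n = (zσ/E)².
At 95% confidence, z = 1.960.
n = (1.960 × 63.7 / 21.4)² = 34.04
Round up: n = 35.

35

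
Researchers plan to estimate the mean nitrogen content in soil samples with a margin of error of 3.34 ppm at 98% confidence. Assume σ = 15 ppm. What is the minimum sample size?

110

For a mean, the margin of error is E = z·σ/√n, so n = (zσ/E)².
At 98% confidence, z = 2.326.
n = (2.326 × 15 / 3.34)² = 109.12
Round up: n = 110.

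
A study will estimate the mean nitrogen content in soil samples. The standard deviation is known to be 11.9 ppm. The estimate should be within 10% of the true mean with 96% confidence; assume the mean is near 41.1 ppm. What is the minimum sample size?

36

For a mean, the margin of error is E = z·σ/√n, so n = (zσ/E)².
At 96% confidence, z = 2.054.
E = 10% of 41.1 = 4.11 ppm.
n = (2.054 × 11.9 / 4.11)² = 35.37
Round up: n = 36.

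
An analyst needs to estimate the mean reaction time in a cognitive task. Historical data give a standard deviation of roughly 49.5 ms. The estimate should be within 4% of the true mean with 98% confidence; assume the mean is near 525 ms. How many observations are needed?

For a mean, the margin of error is E = z·σ/√n, so n = (zσ/E)².
At 98% confidence, z = 2.326.
E = 4% of 525 = 21 ms.
n = (2.326 × 49.5 / 21)² = 30.06
Round up: n = 31.

31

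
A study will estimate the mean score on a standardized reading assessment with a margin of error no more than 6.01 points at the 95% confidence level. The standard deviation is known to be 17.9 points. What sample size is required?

For a mean, the margin of error is E = z·σ/√n, so n = (zσ/E)².
At 95% confidence, z = 1.960.
n = (1.960 × 17.9 / 6.01)² = 34.08
Round up: n = 35.

35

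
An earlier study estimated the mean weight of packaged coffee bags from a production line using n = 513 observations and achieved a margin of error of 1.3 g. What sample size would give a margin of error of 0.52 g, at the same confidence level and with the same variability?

Margin of error scales as 1/√n, so n₂ = n₁·(E₁/E₂)².
n₂ = 513 × (1.3/0.52)² = 513 × 6.25 = 3206.25
Round up: n₂ = 3207.

3207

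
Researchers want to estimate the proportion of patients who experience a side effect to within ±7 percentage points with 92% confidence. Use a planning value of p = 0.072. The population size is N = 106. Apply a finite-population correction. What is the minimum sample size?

For a proportion with margin E = 0.07 at 92% confidence, z = 1.751.
n = p̂(1−p̂)(z/E)² = 0.072 × 0.928 × (1.751/0.07)² = 41.81 — call this n₀.
Finite-population correction with N = 106: n = n₀ / (1 + (n₀−1)/N) = 41.81 / 1.385 = 30.19
Round up: n = 31.

31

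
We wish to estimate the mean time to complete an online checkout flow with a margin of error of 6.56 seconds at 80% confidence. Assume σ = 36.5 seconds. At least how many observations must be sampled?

n = 51

For a mean, the margin of error is E = z·σ/√n, so n = (zσ/E)².
At 80% confidence, z = 1.282.
n = (1.282 × 36.5 / 6.56)² = 50.88
Round up: n = 51.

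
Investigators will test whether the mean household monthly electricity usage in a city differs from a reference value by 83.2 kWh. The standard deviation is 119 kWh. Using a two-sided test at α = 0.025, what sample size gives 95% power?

31

For a one-sample z-test, n = ((z_{α/2} + z_β)·σ/δ)².
z_{α/2} = 2.241 (two-sided α = 0.025); z_β = 1.645 (power 95% → β = 0.05).
n = (3.886 × 119 / 83.2)² = 30.89
Round up: n = 31.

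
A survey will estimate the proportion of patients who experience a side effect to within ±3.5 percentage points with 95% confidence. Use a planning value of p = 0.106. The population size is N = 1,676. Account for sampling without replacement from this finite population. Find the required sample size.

For a proportion with margin E = 0.035 at 95% confidence, z = 1.960.
n = p̂(1−p̂)(z/E)² = 0.106 × 0.894 × (1.960/0.035)² = 297.18 — call this n₀.
Finite-population correction with N = 1,676: n = n₀ / (1 + (n₀−1)/N) = 297.18 / 1.177 = 252.49
Round up: n = 253.

253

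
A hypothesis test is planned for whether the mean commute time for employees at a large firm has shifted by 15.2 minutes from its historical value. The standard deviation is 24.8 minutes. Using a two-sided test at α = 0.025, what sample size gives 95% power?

For a one-sample z-test, n = ((z_{α/2} + z_β)·σ/δ)².
z_{α/2} = 2.241 (two-sided α = 0.025); z_β = 1.645 (power 95% → β = 0.05).
n = (3.886 × 24.8 / 15.2)² = 40.20
Round up: n = 41.

n = 41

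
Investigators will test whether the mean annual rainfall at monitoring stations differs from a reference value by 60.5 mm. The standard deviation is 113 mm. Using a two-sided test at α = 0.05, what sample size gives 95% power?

n = 46

For a one-sample z-test, n = ((z_{α/2} + z_β)·σ/δ)².
z_{α/2} = 1.960 (two-sided α = 0.05); z_β = 1.645 (power 95% → β = 0.05).
n = (3.605 × 113 / 60.5)² = 45.34
Round up: n = 46.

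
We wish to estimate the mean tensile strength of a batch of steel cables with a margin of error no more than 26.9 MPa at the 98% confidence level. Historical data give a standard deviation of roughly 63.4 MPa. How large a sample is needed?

n = 31

For a mean, the margin of error is E = z·σ/√n, so n = (zσ/E)².
At 98% confidence, z = 2.326.
n = (2.326 × 63.4 / 26.9)² = 30.05
Round up: n = 31.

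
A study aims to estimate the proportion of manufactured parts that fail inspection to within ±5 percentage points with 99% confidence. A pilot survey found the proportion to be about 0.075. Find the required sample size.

n = 185

For a proportion with margin E = 0.05 at 99% confidence, z = 2.576.
n = p̂(1−p̂)(z/E)² = 0.075 × 0.925 × (2.576/0.05)² = 184.14
Round up: n = 185.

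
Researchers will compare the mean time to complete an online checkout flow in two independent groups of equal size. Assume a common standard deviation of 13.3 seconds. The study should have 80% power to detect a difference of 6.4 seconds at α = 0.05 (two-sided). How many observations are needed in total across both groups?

For two equal groups, n per group = 2·((z_{α/2} + z_β)·σ/δ)².
z_{α/2} = 1.960; z_β = 0.842 (power 80%).
n = 2 × (2.802 × 13.3 / 6.4)² = 2 × 33.91 = 67.82
Round up: n = 68 per group.
Total across both groups: 2 × 68 = 136.

136 total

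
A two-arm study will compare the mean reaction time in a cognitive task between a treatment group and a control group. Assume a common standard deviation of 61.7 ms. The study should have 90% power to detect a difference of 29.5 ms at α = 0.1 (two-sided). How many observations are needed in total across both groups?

150 total

For two equal groups, n per group = 2·((z_{α/2} + z_β)·σ/δ)².
z_{α/2} = 1.645; z_β = 1.282 (power 90%).
n = 2 × (2.927 × 61.7 / 29.5)² = 2 × 37.48 = 74.96
Round up: n = 75 per group.
Total across both groups: 2 × 75 = 150.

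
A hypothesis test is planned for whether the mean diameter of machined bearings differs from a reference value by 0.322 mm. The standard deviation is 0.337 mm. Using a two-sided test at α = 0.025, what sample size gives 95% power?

17

For a one-sample z-test, n = ((z_{α/2} + z_β)·σ/δ)².
z_{α/2} = 2.241 (two-sided α = 0.025); z_β = 1.645 (power 95% → β = 0.05).
n = (3.886 × 0.337 / 0.322)² = 16.54
Round up: n = 17.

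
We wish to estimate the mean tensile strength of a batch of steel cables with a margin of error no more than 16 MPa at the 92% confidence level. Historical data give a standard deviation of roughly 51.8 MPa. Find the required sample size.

For a mean, the margin of error is E = z·σ/√n, so n = (zσ/E)².
At 92% confidence, z = 1.751.
n = (1.751 × 51.8 / 16)² = 32.14
Round up: n = 33.

n = 33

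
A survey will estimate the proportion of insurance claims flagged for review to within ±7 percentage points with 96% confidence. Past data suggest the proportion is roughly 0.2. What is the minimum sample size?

138

For a proportion with margin E = 0.07 at 96% confidence, z = 2.054.
n = p̂(1−p̂)(z/E)² = 0.2 × 0.8 × (2.054/0.07)² = 137.76
Round up: n = 138.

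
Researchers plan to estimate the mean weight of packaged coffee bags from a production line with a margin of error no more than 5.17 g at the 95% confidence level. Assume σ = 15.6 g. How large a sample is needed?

For a mean, the margin of error is E = z·σ/√n, so n = (zσ/E)².
At 95% confidence, z = 1.960.
n = (1.960 × 15.6 / 5.17)² = 34.98
Round up: n = 35.

n = 35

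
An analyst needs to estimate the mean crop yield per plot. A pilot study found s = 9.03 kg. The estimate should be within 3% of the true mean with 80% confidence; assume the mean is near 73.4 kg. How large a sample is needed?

For a mean, the margin of error is E = z·σ/√n, so n = (zσ/E)².
At 80% confidence, z = 1.282.
E = 3% of 73.4 = 2.202 kg.
n = (1.282 × 9.03 / 2.202)² = 27.64
Round up: n = 28.

28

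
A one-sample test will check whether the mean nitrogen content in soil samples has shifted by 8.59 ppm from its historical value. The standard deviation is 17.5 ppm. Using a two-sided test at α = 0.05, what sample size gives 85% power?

For a one-sample z-test, n = ((z_{α/2} + z_β)·σ/δ)².
z_{α/2} = 1.960 (two-sided α = 0.05); z_β = 1.036 (power 85% → β = 0.15).
n = (2.996 × 17.5 / 8.59)² = 37.25
Round up: n = 38.

38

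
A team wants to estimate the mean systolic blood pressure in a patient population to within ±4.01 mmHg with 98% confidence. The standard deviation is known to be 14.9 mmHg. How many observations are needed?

n = 75

For a mean, the margin of error is E = z·σ/√n, so n = (zσ/E)².
At 98% confidence, z = 2.326.
n = (2.326 × 14.9 / 4.01)² = 74.70
Round up: n = 75.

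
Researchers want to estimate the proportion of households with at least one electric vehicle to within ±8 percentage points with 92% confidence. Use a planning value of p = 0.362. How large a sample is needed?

111

For a proportion with margin E = 0.08 at 92% confidence, z = 1.751.
n = p̂(1−p̂)(z/E)² = 0.362 × 0.638 × (1.751/0.08)² = 110.64
Round up: n = 111.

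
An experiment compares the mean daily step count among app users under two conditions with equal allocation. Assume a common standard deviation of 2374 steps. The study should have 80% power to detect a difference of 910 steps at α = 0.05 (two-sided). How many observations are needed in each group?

For two equal groups, n per group = 2·((z_{α/2} + z_β)·σ/δ)².
z_{α/2} = 1.960; z_β = 0.842 (power 80%).
n = 2 × (2.802 × 2374 / 910)² = 2 × 53.43 = 106.86
Round up: n = 107 per group.

107 per group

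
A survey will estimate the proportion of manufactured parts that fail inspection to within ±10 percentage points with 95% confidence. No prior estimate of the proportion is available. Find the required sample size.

97

For a proportion with margin E = 0.1 at 95% confidence, z = 1.960.
With no prior estimate, use p = 0.5, which maximizes p(1−p) at 0.25.
n = 0.25 × (z/E)² = 0.25 × (1.960/0.1)² = 96.04
Round up: n = 97.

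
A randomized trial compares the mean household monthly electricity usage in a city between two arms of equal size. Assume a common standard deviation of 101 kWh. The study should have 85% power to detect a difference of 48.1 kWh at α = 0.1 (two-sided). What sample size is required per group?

64 per group

For two equal groups, n per group = 2·((z_{α/2} + z_β)·σ/δ)².
z_{α/2} = 1.645; z_β = 1.036 (power 85%).
n = 2 × (2.681 × 101 / 48.1)² = 2 × 31.69 = 63.38
Round up: n = 64 per group.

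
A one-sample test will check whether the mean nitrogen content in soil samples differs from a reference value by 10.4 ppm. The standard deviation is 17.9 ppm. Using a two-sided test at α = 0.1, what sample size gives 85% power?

For a one-sample z-test, n = ((z_{α/2} + z_β)·σ/δ)².
z_{α/2} = 1.645 (two-sided α = 0.1); z_β = 1.036 (power 85% → β = 0.15).
n = (2.681 × 17.9 / 10.4)² = 21.29
Round up: n = 22.

22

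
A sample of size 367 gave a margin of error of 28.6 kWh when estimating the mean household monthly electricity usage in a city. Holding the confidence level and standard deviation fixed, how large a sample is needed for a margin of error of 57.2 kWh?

Margin of error scales as 1/√n, so n₂ = n₁·(E₁/E₂)².
n₂ = 367 × (28.6/57.2)² = 367 × 0.25 = 91.75
Round up: n₂ = 92.

n = 92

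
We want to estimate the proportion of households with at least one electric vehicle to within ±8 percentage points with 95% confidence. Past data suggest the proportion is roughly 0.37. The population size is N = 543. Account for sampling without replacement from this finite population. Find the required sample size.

For a proportion with margin E = 0.08 at 95% confidence, z = 1.960.
n = p̂(1−p̂)(z/E)² = 0.37 × 0.63 × (1.960/0.08)² = 139.92 — call this n₀.
Finite-population correction with N = 543: n = n₀ / (1 + (n₀−1)/N) = 139.92 / 1.256 = 111.40
Round up: n = 112.

112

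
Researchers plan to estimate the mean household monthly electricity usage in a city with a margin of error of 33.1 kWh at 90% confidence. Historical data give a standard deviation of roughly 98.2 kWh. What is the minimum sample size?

24

For a mean, the margin of error is E = z·σ/√n, so n = (zσ/E)².
At 90% confidence, z = 1.645.
n = (1.645 × 98.2 / 33.1)² = 23.82
Round up: n = 24.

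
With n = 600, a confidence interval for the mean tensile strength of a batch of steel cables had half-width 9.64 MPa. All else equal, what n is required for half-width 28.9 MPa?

67

Margin of error scales as 1/√n, so n₂ = n₁·(E₁/E₂)².
n₂ = 600 × (9.64/28.9)² = 600 × 0.1113 = 66.78
Round up: n₂ = 67.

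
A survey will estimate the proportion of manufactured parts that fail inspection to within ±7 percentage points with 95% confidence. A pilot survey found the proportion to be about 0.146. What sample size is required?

98

For a proportion with margin E = 0.07 at 95% confidence, z = 1.960.
n = p̂(1−p̂)(z/E)² = 0.146 × 0.854 × (1.960/0.07)² = 97.75
Round up: n = 98.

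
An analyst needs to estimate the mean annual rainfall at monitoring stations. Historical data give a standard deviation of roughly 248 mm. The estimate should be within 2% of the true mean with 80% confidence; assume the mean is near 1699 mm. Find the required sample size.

For a mean, the margin of error is E = z·σ/√n, so n = (zσ/E)².
At 80% confidence, z = 1.282.
E = 2% of 1699 = 33.98 mm.
n = (1.282 × 248 / 33.98)² = 87.55
Round up: n = 88.

n = 88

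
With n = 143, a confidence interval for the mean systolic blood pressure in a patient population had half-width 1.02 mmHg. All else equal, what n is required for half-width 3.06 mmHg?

16

Margin of error scales as 1/√n, so n₂ = n₁·(E₁/E₂)².
n₂ = 143 × (1.02/3.06)² = 143 × 0.1111 = 15.89
Round up: n₂ = 16.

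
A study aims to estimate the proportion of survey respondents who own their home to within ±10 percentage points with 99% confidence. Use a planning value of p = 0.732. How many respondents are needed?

For a proportion with margin E = 0.1 at 99% confidence, z = 2.576.
n = p̂(1−p̂)(z/E)² = 0.732 × 0.268 × (2.576/0.1)² = 130.18
Round up: n = 131.

131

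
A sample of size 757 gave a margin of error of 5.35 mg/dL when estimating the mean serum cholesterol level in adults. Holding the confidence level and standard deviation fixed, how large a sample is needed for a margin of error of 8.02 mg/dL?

Margin of error scales as 1/√n, so n₂ = n₁·(E₁/E₂)².
n₂ = 757 × (5.35/8.02)² = 757 × 0.445 = 336.87
Round up: n₂ = 337.

337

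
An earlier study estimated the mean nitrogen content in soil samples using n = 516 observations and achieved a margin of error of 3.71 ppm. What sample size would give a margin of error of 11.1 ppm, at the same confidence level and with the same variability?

n = 58

Margin of error scales as 1/√n, so n₂ = n₁·(E₁/E₂)².
n₂ = 516 × (3.71/11.1)² = 516 × 0.1117 = 57.64
Round up: n₂ = 58.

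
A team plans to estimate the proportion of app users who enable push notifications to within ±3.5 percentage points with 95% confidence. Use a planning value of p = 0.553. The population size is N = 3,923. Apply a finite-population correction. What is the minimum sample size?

648

For a proportion with margin E = 0.035 at 95% confidence, z = 1.960.
n = p̂(1−p̂)(z/E)² = 0.553 × 0.447 × (1.960/0.035)² = 775.19 — call this n₀.
Finite-population correction with N = 3,923: n = n₀ / (1 + (n₀−1)/N) = 775.19 / 1.197 = 647.61
Round up: n = 648.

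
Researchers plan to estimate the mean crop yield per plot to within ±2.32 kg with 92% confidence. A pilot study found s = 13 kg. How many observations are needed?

97

For a mean, the margin of error is E = z·σ/√n, so n = (zσ/E)².
At 92% confidence, z = 1.751.
n = (1.751 × 13 / 2.32)² = 96.27
Round up: n = 97.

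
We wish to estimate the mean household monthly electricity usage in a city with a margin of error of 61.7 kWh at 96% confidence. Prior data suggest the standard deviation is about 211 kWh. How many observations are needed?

For a mean, the margin of error is E = z·σ/√n, so n = (zσ/E)².
At 96% confidence, z = 2.054.
n = (2.054 × 211 / 61.7)² = 49.34
Round up: n = 50.

50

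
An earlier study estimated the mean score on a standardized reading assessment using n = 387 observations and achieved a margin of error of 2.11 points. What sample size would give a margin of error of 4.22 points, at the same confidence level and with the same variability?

Margin of error scales as 1/√n, so n₂ = n₁·(E₁/E₂)².
n₂ = 387 × (2.11/4.22)² = 387 × 0.25 = 96.75
Round up: n₂ = 97.

97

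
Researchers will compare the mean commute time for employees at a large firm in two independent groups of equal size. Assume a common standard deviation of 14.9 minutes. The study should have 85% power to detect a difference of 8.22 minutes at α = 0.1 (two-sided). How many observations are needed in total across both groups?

For two equal groups, n per group = 2·((z_{α/2} + z_β)·σ/δ)².
z_{α/2} = 1.645; z_β = 1.036 (power 85%).
n = 2 × (2.681 × 14.9 / 8.22)² = 2 × 23.62 = 47.24
Round up: n = 48 per group.
Total across both groups: 2 × 48 = 96.

96 total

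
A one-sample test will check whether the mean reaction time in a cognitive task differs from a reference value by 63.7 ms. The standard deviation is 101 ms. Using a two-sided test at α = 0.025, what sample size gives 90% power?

For a one-sample z-test, n = ((z_{α/2} + z_β)·σ/δ)².
z_{α/2} = 2.241 (two-sided α = 0.025); z_β = 1.282 (power 90% → β = 0.1).
n = (3.523 × 101 / 63.7)² = 31.20
Round up: n = 32.

n = 32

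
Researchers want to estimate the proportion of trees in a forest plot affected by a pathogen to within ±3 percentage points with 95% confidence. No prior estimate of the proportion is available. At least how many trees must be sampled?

For a proportion with margin E = 0.03 at 95% confidence, z = 1.960.
With no prior estimate, use p = 0.5, which maximizes p(1−p) at 0.25.
n = 0.25 × (z/E)² = 0.25 × (1.960/0.03)² = 1067.11
Round up: n = 1068.

1068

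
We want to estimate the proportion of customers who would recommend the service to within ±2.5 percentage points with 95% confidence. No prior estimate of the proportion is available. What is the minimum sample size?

For a proportion with margin E = 0.025 at 95% confidence, z = 1.960.
With no prior estimate, use p = 0.5, which maximizes p(1−p) at 0.25.
n = 0.25 × (z/E)² = 0.25 × (1.960/0.025)² = 1536.64
Round up: n = 1537.

1537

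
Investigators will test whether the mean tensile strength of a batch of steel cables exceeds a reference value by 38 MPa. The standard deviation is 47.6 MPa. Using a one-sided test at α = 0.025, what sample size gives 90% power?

For a one-sample z-test, n = ((z_α + z_β)·σ/δ)².
z_α = 1.960 (one-sided α = 0.025); z_β = 1.282 (power 90% → β = 0.1).
n = (3.242 × 47.6 / 38)² = 16.49
Round up: n = 17.

17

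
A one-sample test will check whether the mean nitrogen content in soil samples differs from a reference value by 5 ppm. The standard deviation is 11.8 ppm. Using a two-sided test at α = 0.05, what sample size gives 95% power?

For a one-sample z-test, n = ((z_{α/2} + z_β)·σ/δ)².
z_{α/2} = 1.960 (two-sided α = 0.05); z_β = 1.645 (power 95% → β = 0.05).
n = (3.605 × 11.8 / 5)² = 72.38
Round up: n = 73.

73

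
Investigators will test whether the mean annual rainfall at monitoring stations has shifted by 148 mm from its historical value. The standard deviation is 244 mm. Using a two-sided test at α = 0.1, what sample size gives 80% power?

For a one-sample z-test, n = ((z_{α/2} + z_β)·σ/δ)².
z_{α/2} = 1.645 (two-sided α = 0.1); z_β = 0.842 (power 80% → β = 0.2).
n = (2.487 × 244 / 148)² = 16.81
Round up: n = 17.

17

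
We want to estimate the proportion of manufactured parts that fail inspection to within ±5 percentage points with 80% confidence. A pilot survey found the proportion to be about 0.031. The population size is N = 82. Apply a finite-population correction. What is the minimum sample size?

For a proportion with margin E = 0.05 at 80% confidence, z = 1.282.
n = p̂(1−p̂)(z/E)² = 0.031 × 0.969 × (1.282/0.05)² = 19.75 — call this n₀.
Finite-population correction with N = 82: n = n₀ / (1 + (n₀−1)/N) = 19.75 / 1.229 = 16.07
Round up: n = 17.

n = 17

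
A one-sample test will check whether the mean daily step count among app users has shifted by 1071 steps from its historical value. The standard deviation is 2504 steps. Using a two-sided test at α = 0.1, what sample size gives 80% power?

34

For a one-sample z-test, n = ((z_{α/2} + z_β)·σ/δ)².
z_{α/2} = 1.645 (two-sided α = 0.1); z_β = 0.842 (power 80% → β = 0.2).
n = (2.487 × 2504 / 1071)² = 33.81
Round up: n = 34.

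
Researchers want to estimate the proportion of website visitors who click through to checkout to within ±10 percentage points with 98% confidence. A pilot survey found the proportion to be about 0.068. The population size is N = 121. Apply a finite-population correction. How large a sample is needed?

n = 27

For a proportion with margin E = 0.1 at 98% confidence, z = 2.326.
n = p̂(1−p̂)(z/E)² = 0.068 × 0.932 × (2.326/0.1)² = 34.29 — call this n₀.
Finite-population correction with N = 121: n = n₀ / (1 + (n₀−1)/N) = 34.29 / 1.275 = 26.89
Round up: n = 27.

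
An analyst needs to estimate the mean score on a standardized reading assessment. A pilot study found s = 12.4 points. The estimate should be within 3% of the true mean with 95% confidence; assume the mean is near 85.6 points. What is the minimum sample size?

90

For a mean, the margin of error is E = z·σ/√n, so n = (zσ/E)².
At 95% confidence, z = 1.960.
E = 3% of 85.6 = 2.568 points.
n = (1.960 × 12.4 / 2.568)² = 89.57
Round up: n = 90.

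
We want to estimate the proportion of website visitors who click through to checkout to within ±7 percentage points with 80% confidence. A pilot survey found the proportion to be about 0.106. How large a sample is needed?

For a proportion with margin E = 0.07 at 80% confidence, z = 1.282.
n = p̂(1−p̂)(z/E)² = 0.106 × 0.894 × (1.282/0.07)² = 31.79
Round up: n = 32.

n = 32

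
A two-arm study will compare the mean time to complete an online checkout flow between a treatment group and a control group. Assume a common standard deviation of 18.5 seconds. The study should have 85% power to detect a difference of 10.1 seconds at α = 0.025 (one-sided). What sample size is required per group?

61 per group

For two equal groups, n per group = 2·((z_α + z_β)·σ/δ)².
z_α = 1.960; z_β = 1.036 (power 85%).
n = 2 × (2.996 × 18.5 / 10.1)² = 2 × 30.12 = 60.24
Round up: n = 61 per group.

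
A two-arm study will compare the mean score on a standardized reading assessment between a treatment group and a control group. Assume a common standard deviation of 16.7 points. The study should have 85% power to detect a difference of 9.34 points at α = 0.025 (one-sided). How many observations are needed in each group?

58 per group

For two equal groups, n per group = 2·((z_α + z_β)·σ/δ)².
z_α = 1.960; z_β = 1.036 (power 85%).
n = 2 × (2.996 × 16.7 / 9.34)² = 2 × 28.70 = 57.40
Round up: n = 58 per group.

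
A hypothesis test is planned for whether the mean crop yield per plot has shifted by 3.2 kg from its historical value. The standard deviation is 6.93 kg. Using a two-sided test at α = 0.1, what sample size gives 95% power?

For a one-sample z-test, n = ((z_{α/2} + z_β)·σ/δ)².
z_{α/2} = 1.645 (two-sided α = 0.1); z_β = 1.645 (power 95% → β = 0.05).
n = (3.290 × 6.93 / 3.2)² = 50.76
Round up: n = 51.

n = 51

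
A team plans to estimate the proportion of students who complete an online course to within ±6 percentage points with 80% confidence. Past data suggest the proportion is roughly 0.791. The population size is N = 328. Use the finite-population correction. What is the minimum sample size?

n = 62

For a proportion with margin E = 0.06 at 80% confidence, z = 1.282.
n = p̂(1−p̂)(z/E)² = 0.791 × 0.209 × (1.282/0.06)² = 75.47 — call this n₀.
Finite-population correction with N = 328: n = n₀ / (1 + (n₀−1)/N) = 75.47 / 1.227 = 61.51
Round up: n = 62.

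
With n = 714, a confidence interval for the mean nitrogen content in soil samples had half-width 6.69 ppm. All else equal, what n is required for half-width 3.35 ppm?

2848

Margin of error scales as 1/√n, so n₂ = n₁·(E₁/E₂)².
n₂ = 714 × (6.69/3.35)² = 714 × 3.988 = 2847.43
Round up: n₂ = 2848.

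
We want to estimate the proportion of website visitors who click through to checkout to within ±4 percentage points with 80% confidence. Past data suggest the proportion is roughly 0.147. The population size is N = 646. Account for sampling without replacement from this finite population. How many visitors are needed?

n = 108

For a proportion with margin E = 0.04 at 80% confidence, z = 1.282.
n = p̂(1−p̂)(z/E)² = 0.147 × 0.853 × (1.282/0.04)² = 128.80 — call this n₀.
Finite-population correction with N = 646: n = n₀ / (1 + (n₀−1)/N) = 128.80 / 1.198 = 107.51
Round up: n = 108.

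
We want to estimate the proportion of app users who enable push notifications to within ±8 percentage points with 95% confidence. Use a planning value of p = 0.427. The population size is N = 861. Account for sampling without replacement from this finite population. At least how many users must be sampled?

For a proportion with margin E = 0.08 at 95% confidence, z = 1.960.
n = p̂(1−p̂)(z/E)² = 0.427 × 0.573 × (1.960/0.08)² = 146.86 — call this n₀.
Finite-population correction with N = 861: n = n₀ / (1 + (n₀−1)/N) = 146.86 / 1.169 = 125.63
Round up: n = 126.

126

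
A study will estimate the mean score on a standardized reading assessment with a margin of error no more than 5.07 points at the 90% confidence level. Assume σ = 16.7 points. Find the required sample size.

For a mean, the margin of error is E = z·σ/√n, so n = (zσ/E)².
At 90% confidence, z = 1.645.
n = (1.645 × 16.7 / 5.07)² = 29.36
Round up: n = 30.

30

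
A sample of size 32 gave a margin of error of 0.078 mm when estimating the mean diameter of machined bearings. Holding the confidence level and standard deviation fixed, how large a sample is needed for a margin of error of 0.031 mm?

203

Margin of error scales as 1/√n, so n₂ = n₁·(E₁/E₂)².
n₂ = 32 × (0.078/0.031)² = 32 × 6.331 = 202.59
Round up: n₂ = 203.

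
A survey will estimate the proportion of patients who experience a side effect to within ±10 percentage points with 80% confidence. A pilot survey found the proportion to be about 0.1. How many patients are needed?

15

For a proportion with margin E = 0.1 at 80% confidence, z = 1.282.
n = p̂(1−p̂)(z/E)² = 0.1 × 0.9 × (1.282/0.1)² = 14.79
Round up: n = 15.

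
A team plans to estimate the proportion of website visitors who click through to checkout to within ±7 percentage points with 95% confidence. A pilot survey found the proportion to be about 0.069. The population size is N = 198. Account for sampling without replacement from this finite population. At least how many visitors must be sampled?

For a proportion with margin E = 0.07 at 95% confidence, z = 1.960.
n = p̂(1−p̂)(z/E)² = 0.069 × 0.931 × (1.960/0.07)² = 50.36 — call this n₀.
Finite-population correction with N = 198: n = n₀ / (1 + (n₀−1)/N) = 50.36 / 1.249 = 40.32
Round up: n = 41.

41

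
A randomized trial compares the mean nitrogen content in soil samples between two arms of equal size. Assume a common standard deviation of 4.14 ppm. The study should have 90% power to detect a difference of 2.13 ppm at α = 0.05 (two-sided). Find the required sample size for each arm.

For two equal groups, n per group = 2·((z_{α/2} + z_β)·σ/δ)².
z_{α/2} = 1.960; z_β = 1.282 (power 90%).
n = 2 × (3.242 × 4.14 / 2.13)² = 2 × 39.71 = 79.42
Round up: n = 80 per group.

80 per group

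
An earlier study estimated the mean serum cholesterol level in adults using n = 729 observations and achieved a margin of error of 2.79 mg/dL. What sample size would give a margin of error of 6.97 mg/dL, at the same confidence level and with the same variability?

n = 117

Margin of error scales as 1/√n, so n₂ = n₁·(E₁/E₂)².
n₂ = 729 × (2.79/6.97)² = 729 × 0.1602 = 116.79
Round up: n₂ = 117.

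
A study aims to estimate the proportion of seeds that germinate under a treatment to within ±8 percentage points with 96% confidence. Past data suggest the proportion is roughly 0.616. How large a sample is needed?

156

For a proportion with margin E = 0.08 at 96% confidence, z = 2.054.
n = p̂(1−p̂)(z/E)² = 0.616 × 0.384 × (2.054/0.08)² = 155.93
Round up: n = 156.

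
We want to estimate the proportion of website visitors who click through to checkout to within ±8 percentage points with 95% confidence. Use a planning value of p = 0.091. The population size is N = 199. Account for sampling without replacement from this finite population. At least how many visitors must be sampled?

40

For a proportion with margin E = 0.08 at 95% confidence, z = 1.960.
n = p̂(1−p̂)(z/E)² = 0.091 × 0.909 × (1.960/0.08)² = 49.65 — call this n₀.
Finite-population correction with N = 199: n = n₀ / (1 + (n₀−1)/N) = 49.65 / 1.244 = 39.91
Round up: n = 40.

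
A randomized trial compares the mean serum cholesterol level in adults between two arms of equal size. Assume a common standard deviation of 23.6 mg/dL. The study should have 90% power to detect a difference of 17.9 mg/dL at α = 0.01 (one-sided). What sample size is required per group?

46 per group

For two equal groups, n per group = 2·((z_α + z_β)·σ/δ)².
z_α = 2.326; z_β = 1.282 (power 90%).
n = 2 × (3.608 × 23.6 / 17.9)² = 2 × 22.63 = 45.26
Round up: n = 46 per group.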